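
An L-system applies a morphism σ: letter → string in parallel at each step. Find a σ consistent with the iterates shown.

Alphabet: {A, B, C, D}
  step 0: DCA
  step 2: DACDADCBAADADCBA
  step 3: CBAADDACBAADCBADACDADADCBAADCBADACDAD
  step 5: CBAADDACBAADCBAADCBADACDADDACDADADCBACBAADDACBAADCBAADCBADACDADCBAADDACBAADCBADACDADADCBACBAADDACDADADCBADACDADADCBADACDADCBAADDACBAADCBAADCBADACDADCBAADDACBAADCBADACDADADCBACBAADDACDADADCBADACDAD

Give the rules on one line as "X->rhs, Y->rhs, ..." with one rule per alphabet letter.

  step 2 ⇒ step 3: DACDADCBAADADCBA ⇒ CBA·AD·DA·CBA·AD·CBA·DA·CD·AD·AD·CBA·AD·CBA·DA·CD·AD
    A ↦ AD
    B ↦ CD
    C ↦ DA
    D ↦ CBA

A->AD, B->CD, C->DA, D->CBA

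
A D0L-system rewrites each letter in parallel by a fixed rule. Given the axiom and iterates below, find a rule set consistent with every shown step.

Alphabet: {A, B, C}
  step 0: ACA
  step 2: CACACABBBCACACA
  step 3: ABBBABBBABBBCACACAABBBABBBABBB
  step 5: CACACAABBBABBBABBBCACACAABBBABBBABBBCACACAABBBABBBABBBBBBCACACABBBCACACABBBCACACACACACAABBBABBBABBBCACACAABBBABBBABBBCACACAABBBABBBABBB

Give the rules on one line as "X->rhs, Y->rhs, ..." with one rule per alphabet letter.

A->BBB, B->CA, C->A

  step 2 ⇒ step 3: CACACABBBCACACA ⇒ A·BBB·A·BBB·A·BBB·CA·CA·CA·A·BBB·A·BBB·A·BBB
    A ↦ BBB
    B ↦ CA
    C ↦ A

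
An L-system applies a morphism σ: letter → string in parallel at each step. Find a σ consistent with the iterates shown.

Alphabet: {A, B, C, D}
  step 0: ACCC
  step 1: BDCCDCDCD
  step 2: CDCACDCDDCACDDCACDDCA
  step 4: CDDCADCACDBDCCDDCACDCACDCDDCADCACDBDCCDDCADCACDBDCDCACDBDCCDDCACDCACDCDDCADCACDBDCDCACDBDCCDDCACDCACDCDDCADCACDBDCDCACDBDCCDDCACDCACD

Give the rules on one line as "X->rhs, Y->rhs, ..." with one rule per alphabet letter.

  step 1 ⇒ step 2: BDCCDCDCD ⇒ C·DCA·CD·CD·DCA·CD·DCA·CD·DCA
    B ↦ C
    C ↦ CD
    D ↦ DCA
  step 0 ⇒ step 1: ACCC ⇒ BDC·CD·CD·CD
    A ↦ BDC

A->BDC, B->C, C->CD, D->DCA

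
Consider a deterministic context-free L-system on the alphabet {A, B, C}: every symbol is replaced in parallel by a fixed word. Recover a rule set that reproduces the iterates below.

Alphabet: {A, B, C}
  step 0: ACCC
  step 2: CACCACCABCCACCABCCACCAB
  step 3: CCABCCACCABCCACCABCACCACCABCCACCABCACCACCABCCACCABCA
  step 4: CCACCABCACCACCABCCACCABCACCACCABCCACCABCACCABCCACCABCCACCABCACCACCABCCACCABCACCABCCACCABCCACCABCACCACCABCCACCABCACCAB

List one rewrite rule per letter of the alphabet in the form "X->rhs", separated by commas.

A->B, B->CA, C->CCA

  step 3 ⇒ step 4: CCABCCACCABCCACCABCACCACCABCCACCABCACCACCABCCACCABCA ⇒ CCA·CCA·B·CA·CCA·CCA·B·CCA·CCA·B·CA·CCA·CCA·B·CCA·CCA·B·CA·CCA·B·CCA·CCA·B·CCA·CCA·B·CA·CCA·CCA·B·CCA·CCA·B·CA·CCA·B·CCA·CCA·B·CCA·CCA·B·CA·CCA·CCA·B·CCA·CCA·B·CA·CCA·B
    A ↦ B
    B ↦ CA
    C ↦ CCA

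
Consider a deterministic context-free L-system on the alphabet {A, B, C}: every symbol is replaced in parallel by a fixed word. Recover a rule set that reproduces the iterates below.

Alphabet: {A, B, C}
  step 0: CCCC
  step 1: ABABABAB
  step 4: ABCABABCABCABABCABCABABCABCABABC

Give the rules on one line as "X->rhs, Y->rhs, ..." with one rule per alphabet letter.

  step 0 ⇒ step 1: CCCC ⇒ AB·AB·AB·AB
    C ↦ AB
    A ↦ AB  (constrained at step 1)
    B ↦ C  (constrained at step 1)

A->AB, B->C, C->AB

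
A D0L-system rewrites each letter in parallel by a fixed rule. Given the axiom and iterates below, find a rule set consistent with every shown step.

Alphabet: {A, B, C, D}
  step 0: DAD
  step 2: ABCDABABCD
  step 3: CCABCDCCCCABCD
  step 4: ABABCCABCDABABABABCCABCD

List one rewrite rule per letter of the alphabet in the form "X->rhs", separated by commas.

A->C, B->C, C->AB, D->CD

  step 3 ⇒ step 4: CCABCDCCCCABCD ⇒ AB·AB·C·C·AB·CD·AB·AB·AB·AB·C·C·AB·CD
    A ↦ C
    B ↦ C
    C ↦ AB
    D ↦ CD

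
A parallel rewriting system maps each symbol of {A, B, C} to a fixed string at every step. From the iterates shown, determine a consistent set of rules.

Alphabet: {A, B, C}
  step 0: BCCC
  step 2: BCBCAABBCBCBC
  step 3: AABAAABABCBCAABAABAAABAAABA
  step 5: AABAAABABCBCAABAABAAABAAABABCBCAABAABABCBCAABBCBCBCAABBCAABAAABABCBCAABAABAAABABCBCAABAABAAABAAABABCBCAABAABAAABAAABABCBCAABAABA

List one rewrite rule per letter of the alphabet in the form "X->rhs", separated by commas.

  step 2 ⇒ step 3: BCBCAABBCBCBC ⇒ AAB·A·AAB·A·BC·BC·AAB·AAB·A·AAB·A·AAB·A
    A ↦ BC
    B ↦ AAB
    C ↦ A

A->BC, B->AAB, C->A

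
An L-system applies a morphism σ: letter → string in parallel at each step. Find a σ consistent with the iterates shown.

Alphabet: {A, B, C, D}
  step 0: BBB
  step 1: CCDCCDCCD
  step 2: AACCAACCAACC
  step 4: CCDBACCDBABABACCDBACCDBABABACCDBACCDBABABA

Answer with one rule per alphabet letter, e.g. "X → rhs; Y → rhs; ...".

A->BA, B->CCD, C->A, D->CC

  step 1 ⇒ step 2: CCDCCDCCD ⇒ A·A·CC·A·A·CC·A·A·CC
    C ↦ A
    D ↦ CC
    A ↦ BA  (constrained at step 2)
  step 0 ⇒ step 1: BBB ⇒ CCD·CCD·CCD
    B ↦ CCD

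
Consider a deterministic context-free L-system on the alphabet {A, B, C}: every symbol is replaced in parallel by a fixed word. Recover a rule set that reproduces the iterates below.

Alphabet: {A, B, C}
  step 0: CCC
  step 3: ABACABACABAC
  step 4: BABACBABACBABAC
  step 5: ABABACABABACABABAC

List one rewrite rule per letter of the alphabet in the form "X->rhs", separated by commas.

A->B, B->A, C->AC

  step 4 ⇒ step 5: BABACBABACBABAC ⇒ A·B·A·B·AC·A·B·A·B·AC·A·B·A·B·AC
    A ↦ B
    B ↦ A
    C ↦ AC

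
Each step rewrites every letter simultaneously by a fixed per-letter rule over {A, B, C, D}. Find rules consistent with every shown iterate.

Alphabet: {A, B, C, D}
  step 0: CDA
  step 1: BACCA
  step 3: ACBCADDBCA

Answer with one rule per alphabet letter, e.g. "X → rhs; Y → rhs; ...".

A->CA, B->D, C->B, D->AC

  step 0 ⇒ step 1: CDA ⇒ B·AC·CA
    A ↦ CA
    C ↦ B
    D ↦ AC
    B ↦ D  (constrained at step 1)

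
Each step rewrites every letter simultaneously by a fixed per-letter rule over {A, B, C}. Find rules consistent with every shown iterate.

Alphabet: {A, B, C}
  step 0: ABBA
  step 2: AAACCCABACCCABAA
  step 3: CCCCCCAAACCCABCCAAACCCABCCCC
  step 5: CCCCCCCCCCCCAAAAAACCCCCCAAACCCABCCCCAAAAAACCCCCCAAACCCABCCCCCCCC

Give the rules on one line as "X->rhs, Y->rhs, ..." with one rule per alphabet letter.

  step 2 ⇒ step 3: AAACCCABACCCABAA ⇒ CC·CC·CC·A·A·A·CC·CAB·CC·A·A·A·CC·CAB·CC·CC
    A ↦ CC
    B ↦ CAB
    C ↦ A

A->CC, B->CAB, C->A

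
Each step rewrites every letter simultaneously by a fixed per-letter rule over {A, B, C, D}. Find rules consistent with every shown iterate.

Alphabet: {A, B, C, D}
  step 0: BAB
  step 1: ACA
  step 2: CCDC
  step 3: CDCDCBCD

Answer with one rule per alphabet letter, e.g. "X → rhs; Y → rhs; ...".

  step 2 ⇒ step 3: CCDC ⇒ CD·CD·CB·CD
    C ↦ CD
    D ↦ CB
  step 0 ⇒ step 1: BAB ⇒ A·C·A
    A ↦ C
  step 0 ⇒ step 1: BAB ⇒ A·C·A
    B ↦ A

A->C, B->A, C->CD, D->CB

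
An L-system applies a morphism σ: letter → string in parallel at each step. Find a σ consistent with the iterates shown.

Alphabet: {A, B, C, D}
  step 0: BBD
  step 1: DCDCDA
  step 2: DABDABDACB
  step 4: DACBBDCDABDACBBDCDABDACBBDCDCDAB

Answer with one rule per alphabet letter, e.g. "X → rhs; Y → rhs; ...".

  step 1 ⇒ step 2: DCDCDA ⇒ DA·B·DA·B·DA·CB
    A ↦ CB
    C ↦ B
    D ↦ DA
  step 0 ⇒ step 1: BBD ⇒ DC·DC·DA
    B ↦ DC

A->CB, B->DC, C->B, D->DA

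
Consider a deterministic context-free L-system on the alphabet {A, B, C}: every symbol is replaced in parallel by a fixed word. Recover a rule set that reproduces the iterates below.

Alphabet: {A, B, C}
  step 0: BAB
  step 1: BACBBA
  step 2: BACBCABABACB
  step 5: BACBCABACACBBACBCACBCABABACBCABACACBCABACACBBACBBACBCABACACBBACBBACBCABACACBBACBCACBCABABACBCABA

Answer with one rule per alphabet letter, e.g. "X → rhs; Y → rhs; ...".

A->CB, B->BA, C->CA

  step 1 ⇒ step 2: BACBBA ⇒ BA·CB·CA·BA·BA·CB
    A ↦ CB
    B ↦ BA
    C ↦ CA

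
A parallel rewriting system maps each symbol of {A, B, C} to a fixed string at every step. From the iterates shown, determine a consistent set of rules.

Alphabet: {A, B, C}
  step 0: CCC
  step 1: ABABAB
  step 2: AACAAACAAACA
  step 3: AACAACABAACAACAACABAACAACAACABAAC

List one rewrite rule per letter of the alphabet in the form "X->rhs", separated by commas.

  step 2 ⇒ step 3: AACAAACAAACA ⇒ AAC·AAC·AB·AAC·AAC·AAC·AB·AAC·AAC·AAC·AB·AAC
    A ↦ AAC
    C ↦ AB
  step 1 ⇒ step 2: ABABAB ⇒ AAC·A·AAC·A·AAC·A
    B ↦ A

A->AAC, B->A, C->AB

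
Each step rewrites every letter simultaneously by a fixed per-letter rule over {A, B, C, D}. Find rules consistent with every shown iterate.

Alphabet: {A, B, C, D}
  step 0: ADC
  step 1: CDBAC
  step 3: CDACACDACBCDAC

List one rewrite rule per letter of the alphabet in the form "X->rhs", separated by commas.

A->CD, B->A, C->AC, D->B

  step 0 ⇒ step 1: ADC ⇒ CD·B·AC
    A ↦ CD
    C ↦ AC
    D ↦ B
    B ↦ A  (constrained at step 1)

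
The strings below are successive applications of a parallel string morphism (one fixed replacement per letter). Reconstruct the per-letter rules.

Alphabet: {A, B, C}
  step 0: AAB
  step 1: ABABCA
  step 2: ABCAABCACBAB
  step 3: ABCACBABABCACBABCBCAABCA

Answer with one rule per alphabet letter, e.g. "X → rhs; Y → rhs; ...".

  step 2 ⇒ step 3: ABCAABCACBAB ⇒ AB·CA·CB·AB·AB·CA·CB·AB·CB·CA·AB·CA
    A ↦ AB
    B ↦ CA
    C ↦ CB

A->AB, B->CA, C->CB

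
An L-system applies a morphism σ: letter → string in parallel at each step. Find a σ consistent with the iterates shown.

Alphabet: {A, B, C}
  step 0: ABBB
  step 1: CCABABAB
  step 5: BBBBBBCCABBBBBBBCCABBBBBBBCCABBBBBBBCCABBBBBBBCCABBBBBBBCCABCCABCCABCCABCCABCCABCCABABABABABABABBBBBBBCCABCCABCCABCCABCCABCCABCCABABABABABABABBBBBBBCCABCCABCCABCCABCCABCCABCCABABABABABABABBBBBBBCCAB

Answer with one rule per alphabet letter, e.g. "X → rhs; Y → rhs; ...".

A->CC, B->AB, C->BBB

  step 0 ⇒ step 1: ABBB ⇒ CC·AB·AB·AB
    A ↦ CC
    B ↦ AB
    C ↦ BBB  (constrained at step 1)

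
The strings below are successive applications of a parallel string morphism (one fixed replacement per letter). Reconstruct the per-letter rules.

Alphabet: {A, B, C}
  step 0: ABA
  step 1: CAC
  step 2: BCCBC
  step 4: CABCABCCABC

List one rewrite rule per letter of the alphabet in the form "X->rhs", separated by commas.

  step 1 ⇒ step 2: CAC ⇒ BC·C·BC
    A ↦ C
    C ↦ BC
  step 0 ⇒ step 1: ABA ⇒ C·A·C
    B ↦ A

A->C, B->A, C->BC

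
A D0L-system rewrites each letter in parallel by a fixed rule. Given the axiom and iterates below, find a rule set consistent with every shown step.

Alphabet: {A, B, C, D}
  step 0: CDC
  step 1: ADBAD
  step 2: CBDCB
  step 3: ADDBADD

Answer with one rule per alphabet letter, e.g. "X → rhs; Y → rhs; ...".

A->C, B->D, C->AD, D->B

  step 2 ⇒ step 3: CBDCB ⇒ AD·D·B·AD·D
    B ↦ D
    C ↦ AD
    D ↦ B
  step 1 ⇒ step 2: ADBAD ⇒ C·B·D·C·B
    A ↦ C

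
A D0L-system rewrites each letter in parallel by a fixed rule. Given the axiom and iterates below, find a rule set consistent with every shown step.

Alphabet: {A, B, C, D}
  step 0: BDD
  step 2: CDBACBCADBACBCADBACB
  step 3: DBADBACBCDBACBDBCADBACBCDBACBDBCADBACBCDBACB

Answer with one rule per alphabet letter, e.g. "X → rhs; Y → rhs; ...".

  step 2 ⇒ step 3: CDBACBCADBACBCADBACB ⇒ DB·ADB·ACB·C·DB·ACB·DB·C·ADB·ACB·C·DB·ACB·DB·C·ADB·ACB·C·DB·ACB
    A ↦ C
    B ↦ ACB
    C ↦ DB
    D ↦ ADB

A->C, B->ACB, C->DB, D->ADB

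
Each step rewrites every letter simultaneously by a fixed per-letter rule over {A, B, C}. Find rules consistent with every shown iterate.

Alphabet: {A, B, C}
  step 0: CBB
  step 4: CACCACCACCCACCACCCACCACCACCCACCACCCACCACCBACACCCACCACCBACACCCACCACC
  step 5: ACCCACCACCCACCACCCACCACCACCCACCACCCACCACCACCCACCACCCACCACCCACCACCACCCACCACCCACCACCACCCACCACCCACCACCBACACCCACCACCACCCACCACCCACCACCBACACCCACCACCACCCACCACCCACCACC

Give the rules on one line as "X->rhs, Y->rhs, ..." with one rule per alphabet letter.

A->C, B->BA, C->ACC

  step 4 ⇒ step 5: CACCACCACCCACCACCCACCACCACCCACCACCCACCACCBACACCCACCACCBACACCCACCACC ⇒ ACC·C·ACC·ACC·C·ACC·ACC·C·ACC·ACC·ACC·C·ACC·ACC·C·ACC·ACC·ACC·C·ACC·ACC·C·ACC·ACC·C·ACC·ACC·ACC·C·ACC·ACC·C·ACC·ACC·ACC·C·ACC·ACC·C·ACC·ACC·BA·C·ACC·C·ACC·ACC·ACC·C·ACC·ACC·C·ACC·ACC·BA·C·ACC·C·ACC·ACC·ACC·C·ACC·ACC·C·ACC·ACC
    A ↦ C
    B ↦ BA
    C ↦ ACC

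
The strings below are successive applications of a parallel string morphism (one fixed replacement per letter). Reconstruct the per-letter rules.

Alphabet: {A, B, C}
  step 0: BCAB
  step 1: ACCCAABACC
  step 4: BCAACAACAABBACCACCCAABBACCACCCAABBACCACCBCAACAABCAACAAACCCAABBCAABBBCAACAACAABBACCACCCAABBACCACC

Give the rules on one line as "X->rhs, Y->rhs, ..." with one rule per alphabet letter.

  step 0 ⇒ step 1: BCAB ⇒ ACC·CAA·B·ACC
    A ↦ B
    B ↦ ACC
    C ↦ CAA

A->B, B->ACC, C->CAA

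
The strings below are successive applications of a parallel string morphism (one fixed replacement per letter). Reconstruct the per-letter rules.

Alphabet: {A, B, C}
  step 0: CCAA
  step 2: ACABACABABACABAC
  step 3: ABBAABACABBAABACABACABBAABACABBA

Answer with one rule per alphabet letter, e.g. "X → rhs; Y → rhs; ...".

  step 2 ⇒ step 3: ACABACABABACABAC ⇒ AB·BA·AB·AC·AB·BA·AB·AC·AB·AC·AB·BA·AB·AC·AB·BA
    A ↦ AB
    B ↦ AC
    C ↦ BA

A->AB, B->AC, C->BA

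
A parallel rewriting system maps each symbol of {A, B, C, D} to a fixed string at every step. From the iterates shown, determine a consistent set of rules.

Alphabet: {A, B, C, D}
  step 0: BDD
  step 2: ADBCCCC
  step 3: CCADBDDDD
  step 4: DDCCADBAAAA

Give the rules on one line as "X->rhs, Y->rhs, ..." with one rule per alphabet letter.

  step 3 ⇒ step 4: CCADBDDDD ⇒ D·D·CC·A·DB·A·A·A·A
    A ↦ CC
    B ↦ DB
    C ↦ D
    D ↦ A

A->CC, B->DB, C->D, D->A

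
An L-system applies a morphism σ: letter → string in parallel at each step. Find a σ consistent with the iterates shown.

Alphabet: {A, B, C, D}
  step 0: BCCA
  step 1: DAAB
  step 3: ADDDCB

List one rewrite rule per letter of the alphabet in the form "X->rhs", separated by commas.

A->B, B->D, C->A, D->CB

  step 0 ⇒ step 1: BCCA ⇒ D·A·A·B
    A ↦ B
    B ↦ D
    C ↦ A
    D ↦ CB  (constrained at step 1)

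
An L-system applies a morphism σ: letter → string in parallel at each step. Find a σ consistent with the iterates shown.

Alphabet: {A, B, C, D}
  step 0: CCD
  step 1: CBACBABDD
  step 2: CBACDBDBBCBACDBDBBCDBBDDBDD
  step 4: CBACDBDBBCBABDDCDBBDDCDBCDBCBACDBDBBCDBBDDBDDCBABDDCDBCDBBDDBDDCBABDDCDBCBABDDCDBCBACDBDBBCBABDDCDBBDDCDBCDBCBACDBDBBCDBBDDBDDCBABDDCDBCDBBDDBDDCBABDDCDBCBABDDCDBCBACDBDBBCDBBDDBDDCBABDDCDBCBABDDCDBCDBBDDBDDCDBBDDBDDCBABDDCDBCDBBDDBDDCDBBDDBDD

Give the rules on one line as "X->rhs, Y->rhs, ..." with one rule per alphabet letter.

A->DBB, B->CDB, C->CBA, D->BDD

  step 1 ⇒ step 2: CBACBABDD ⇒ CBA·CDB·DBB·CBA·CDB·DBB·CDB·BDD·BDD
    A ↦ DBB
    B ↦ CDB
    C ↦ CBA
    D ↦ BDD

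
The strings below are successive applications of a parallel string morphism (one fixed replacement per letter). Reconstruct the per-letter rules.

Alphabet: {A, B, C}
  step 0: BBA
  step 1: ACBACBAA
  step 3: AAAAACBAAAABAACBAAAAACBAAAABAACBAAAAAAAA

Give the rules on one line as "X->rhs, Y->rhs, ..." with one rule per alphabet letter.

A->AA, B->ACB, C->BA

  step 0 ⇒ step 1: BBA ⇒ ACB·ACB·AA
    A ↦ AA
    B ↦ ACB
    C ↦ BA  (constrained at step 1)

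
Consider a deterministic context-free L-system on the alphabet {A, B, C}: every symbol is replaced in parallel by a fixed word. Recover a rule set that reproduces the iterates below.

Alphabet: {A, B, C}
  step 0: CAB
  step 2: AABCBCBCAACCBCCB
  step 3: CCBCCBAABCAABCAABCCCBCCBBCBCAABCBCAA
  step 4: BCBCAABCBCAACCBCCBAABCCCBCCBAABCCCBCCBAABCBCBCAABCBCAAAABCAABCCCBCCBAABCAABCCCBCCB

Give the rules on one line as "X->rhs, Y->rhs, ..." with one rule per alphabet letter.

A->CCB, B->AA, C->BC

  step 3 ⇒ step 4: CCBCCBAABCAABCAABCCCBCCBBCBCAABCBCAA ⇒ BC·BC·AA·BC·BC·AA·CCB·CCB·AA·BC·CCB·CCB·AA·BC·CCB·CCB·AA·BC·BC·BC·AA·BC·BC·AA·AA·BC·AA·BC·CCB·CCB·AA·BC·AA·BC·CCB·CCB
    A ↦ CCB
    B ↦ AA
    C ↦ BC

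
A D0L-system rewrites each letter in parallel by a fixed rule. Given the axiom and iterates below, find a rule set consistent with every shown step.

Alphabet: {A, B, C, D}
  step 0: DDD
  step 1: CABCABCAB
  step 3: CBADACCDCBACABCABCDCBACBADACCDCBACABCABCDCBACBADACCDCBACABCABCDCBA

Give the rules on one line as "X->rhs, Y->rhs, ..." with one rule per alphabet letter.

  step 0 ⇒ step 1: DDD ⇒ CAB·CAB·CAB
    D ↦ CAB
    A ↦ CD  (constrained at step 1)
    B ↦ DAC  (constrained at step 1)
    C ↦ CBA  (constrained at step 1)

A->CD, B->DAC, C->CBA, D->CAB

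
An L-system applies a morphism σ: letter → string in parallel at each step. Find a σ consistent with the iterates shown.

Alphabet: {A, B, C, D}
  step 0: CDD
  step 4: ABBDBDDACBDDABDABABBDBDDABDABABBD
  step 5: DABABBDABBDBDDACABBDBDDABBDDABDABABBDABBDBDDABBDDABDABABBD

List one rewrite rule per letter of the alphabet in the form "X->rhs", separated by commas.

  step 4 ⇒ step 5: ABBDBDDACBDDABDABABBDBDDABDABABBD ⇒ D·AB·AB·BD·AB·BD·BD·D·AC·AB·BD·BD·D·AB·BD·D·AB·D·AB·AB·BD·AB·BD·BD·D·AB·BD·D·AB·D·AB·AB·BD
    A ↦ D
    B ↦ AB
    C ↦ AC
    D ↦ BD

A->D, B->AB, C->AC, D->BD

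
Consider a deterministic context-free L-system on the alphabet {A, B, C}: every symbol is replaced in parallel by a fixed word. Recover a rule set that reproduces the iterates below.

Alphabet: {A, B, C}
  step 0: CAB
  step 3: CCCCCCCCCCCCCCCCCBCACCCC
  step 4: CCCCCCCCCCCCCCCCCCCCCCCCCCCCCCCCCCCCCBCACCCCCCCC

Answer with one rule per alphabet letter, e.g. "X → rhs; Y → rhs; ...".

  step 3 ⇒ step 4: CCCCCCCCCCCCCCCCCBCACCCC ⇒ CC·CC·CC·CC·CC·CC·CC·CC·CC·CC·CC·CC·CC·CC·CC·CC·CC·C·CC·BCA·CC·CC·CC·CC
    A ↦ BCA
    B ↦ C
    C ↦ CC

A->BCA, B->C, C->CC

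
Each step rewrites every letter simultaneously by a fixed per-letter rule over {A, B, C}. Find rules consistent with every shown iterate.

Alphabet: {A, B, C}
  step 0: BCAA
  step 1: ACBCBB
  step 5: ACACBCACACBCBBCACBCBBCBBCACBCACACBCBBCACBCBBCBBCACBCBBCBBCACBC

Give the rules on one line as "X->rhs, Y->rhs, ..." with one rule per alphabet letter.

  step 0 ⇒ step 1: BCAA ⇒ AC·BC·B·B
    A ↦ B
    B ↦ AC
    C ↦ BC

A->B, B->AC, C->BC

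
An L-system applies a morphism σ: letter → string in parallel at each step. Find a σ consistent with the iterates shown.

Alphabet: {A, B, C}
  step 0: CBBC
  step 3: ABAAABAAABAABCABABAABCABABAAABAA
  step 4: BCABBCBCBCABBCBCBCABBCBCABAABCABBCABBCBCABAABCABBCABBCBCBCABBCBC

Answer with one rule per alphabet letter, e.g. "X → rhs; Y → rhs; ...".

A->BC, B->AB, C->AA

  step 3 ⇒ step 4: ABAAABAAABAABCABABAABCABABAAABAA ⇒ BC·AB·BC·BC·BC·AB·BC·BC·BC·AB·BC·BC·AB·AA·BC·AB·BC·AB·BC·BC·AB·AA·BC·AB·BC·AB·BC·BC·BC·AB·BC·BC
    A ↦ BC
    B ↦ AB
    C ↦ AA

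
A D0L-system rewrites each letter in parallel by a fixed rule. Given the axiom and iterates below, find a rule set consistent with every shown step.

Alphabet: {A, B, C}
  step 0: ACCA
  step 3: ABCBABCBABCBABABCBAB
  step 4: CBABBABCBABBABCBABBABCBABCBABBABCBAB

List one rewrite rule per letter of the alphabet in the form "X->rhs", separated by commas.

  step 3 ⇒ step 4: ABCBABCBABCBABABCBAB ⇒ CB·AB·B·AB·CB·AB·B·AB·CB·AB·B·AB·CB·AB·CB·AB·B·AB·CB·AB
    A ↦ CB
    B ↦ AB
    C ↦ B

A->CB, B->AB, C->B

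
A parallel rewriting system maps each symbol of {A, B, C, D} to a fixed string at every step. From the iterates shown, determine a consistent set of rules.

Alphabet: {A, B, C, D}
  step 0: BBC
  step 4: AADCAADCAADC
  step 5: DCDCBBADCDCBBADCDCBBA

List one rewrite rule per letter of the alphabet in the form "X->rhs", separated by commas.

  step 4 ⇒ step 5: AADCAADCAADC ⇒ DC·DC·BB·A·DC·DC·BB·A·DC·DC·BB·A
    A ↦ DC
    C ↦ A
    D ↦ BB
    B ↦ A  (constrained at step 0)

A->DC, B->A, C->A, D->BB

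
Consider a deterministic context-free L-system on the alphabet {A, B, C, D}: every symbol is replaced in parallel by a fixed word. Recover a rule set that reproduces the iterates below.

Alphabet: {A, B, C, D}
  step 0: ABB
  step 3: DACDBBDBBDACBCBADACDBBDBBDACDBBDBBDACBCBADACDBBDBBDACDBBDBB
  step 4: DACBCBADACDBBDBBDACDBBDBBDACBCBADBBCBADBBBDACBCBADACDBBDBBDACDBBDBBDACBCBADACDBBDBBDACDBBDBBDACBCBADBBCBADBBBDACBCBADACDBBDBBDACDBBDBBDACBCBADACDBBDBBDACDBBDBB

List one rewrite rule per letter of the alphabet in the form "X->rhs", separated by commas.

  step 3 ⇒ step 4: DACDBBDBBDACBCBADACDBBDBBDACDBBDBBDACBCBADACDBBDBBDACDBBDBB ⇒ DAC·B·CBA·DAC·DBB·DBB·DAC·DBB·DBB·DAC·B·CBA·DBB·CBA·DBB·B·DAC·B·CBA·DAC·DBB·DBB·DAC·DBB·DBB·DAC·B·CBA·DAC·DBB·DBB·DAC·DBB·DBB·DAC·B·CBA·DBB·CBA·DBB·B·DAC·B·CBA·DAC·DBB·DBB·DAC·DBB·DBB·DAC·B·CBA·DAC·DBB·DBB·DAC·DBB·DBB
    A ↦ B
    B ↦ DBB
    C ↦ CBA
    D ↦ DAC

A->B, B->DBB, C->CBA, D->DAC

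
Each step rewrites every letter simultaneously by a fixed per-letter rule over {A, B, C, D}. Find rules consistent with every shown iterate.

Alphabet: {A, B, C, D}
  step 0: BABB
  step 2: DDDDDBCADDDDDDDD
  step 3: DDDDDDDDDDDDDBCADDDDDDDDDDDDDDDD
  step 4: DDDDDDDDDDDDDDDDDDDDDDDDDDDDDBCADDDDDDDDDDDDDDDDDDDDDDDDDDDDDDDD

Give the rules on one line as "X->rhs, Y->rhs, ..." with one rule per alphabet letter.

  step 3 ⇒ step 4: DDDDDDDDDDDDDBCADDDDDDDDDDDDDDDD ⇒ DD·DD·DD·DD·DD·DD·DD·DD·DD·DD·DD·DD·DD·DD·DB·CA·DD·DD·DD·DD·DD·DD·DD·DD·DD·DD·DD·DD·DD·DD·DD·DD
    A ↦ CA
    B ↦ DD
    C ↦ DB
    D ↦ DD

A->CA, B->DD, C->DB, D->DD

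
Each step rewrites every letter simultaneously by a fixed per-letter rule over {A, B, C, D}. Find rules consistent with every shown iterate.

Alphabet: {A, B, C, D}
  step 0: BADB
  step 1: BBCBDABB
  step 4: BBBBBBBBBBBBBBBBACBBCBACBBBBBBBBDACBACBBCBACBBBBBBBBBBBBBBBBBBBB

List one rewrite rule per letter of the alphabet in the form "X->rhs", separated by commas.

A->CB, B->BB, C->AC, D->DA

  step 0 ⇒ step 1: BADB ⇒ BB·CB·DA·BB
    A ↦ CB
    B ↦ BB
    D ↦ DA
    C ↦ AC  (constrained at step 1)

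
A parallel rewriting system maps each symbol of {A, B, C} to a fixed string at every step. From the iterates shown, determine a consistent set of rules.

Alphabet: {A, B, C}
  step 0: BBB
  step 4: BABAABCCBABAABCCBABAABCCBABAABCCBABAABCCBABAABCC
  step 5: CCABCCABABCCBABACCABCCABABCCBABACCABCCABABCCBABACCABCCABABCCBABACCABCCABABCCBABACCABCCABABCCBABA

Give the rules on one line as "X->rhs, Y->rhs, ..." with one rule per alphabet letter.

A->AB, B->CC, C->BA

  step 4 ⇒ step 5: BABAABCCBABAABCCBABAABCCBABAABCCBABAABCCBABAABCC ⇒ CC·AB·CC·AB·AB·CC·BA·BA·CC·AB·CC·AB·AB·CC·BA·BA·CC·AB·CC·AB·AB·CC·BA·BA·CC·AB·CC·AB·AB·CC·BA·BA·CC·AB·CC·AB·AB·CC·BA·BA·CC·AB·CC·AB·AB·CC·BA·BA
    A ↦ AB
    B ↦ CC
    C ↦ BA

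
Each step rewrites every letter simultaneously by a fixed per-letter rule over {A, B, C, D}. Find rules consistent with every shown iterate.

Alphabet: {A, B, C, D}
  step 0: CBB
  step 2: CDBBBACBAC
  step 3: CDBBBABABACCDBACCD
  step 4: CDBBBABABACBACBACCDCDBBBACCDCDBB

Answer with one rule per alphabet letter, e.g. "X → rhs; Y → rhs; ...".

  step 3 ⇒ step 4: CDBBBABABACCDBACCD ⇒ CD·BB·BA·BA·BA·C·BA·C·BA·C·CD·CD·BB·BA·C·CD·CD·BB
    A ↦ C
    B ↦ BA
    C ↦ CD
    D ↦ BB

A->C, B->BA, C->CD, D->BB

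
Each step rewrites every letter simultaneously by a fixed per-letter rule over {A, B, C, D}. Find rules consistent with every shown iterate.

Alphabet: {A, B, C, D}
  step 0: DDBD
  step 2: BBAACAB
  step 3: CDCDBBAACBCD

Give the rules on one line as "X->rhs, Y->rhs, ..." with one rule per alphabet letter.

  step 2 ⇒ step 3: BBAACAB ⇒ CD·CD·B·B·AAC·B·CD
    A ↦ B
    B ↦ CD
    C ↦ AAC
    D ↦ A  (constrained at step 0)

A->B, B->CD, C->AAC, D->A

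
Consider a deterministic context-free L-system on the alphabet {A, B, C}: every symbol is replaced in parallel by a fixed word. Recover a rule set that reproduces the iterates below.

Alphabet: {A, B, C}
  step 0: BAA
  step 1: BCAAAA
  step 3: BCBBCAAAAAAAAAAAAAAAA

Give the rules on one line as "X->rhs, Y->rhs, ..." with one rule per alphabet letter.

A->AA, B->BC, C->B

  step 0 ⇒ step 1: BAA ⇒ BC·AA·AA
    A ↦ AA
    B ↦ BC
    C ↦ B  (constrained at step 1)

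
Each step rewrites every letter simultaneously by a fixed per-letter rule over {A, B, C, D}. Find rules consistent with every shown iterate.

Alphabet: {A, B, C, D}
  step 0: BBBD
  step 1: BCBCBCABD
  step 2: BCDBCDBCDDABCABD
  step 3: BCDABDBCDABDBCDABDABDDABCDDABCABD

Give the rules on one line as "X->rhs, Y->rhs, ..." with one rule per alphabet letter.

A->DA, B->BC, C->D, D->ABD

  step 2 ⇒ step 3: BCDBCDBCDDABCABD ⇒ BC·D·ABD·BC·D·ABD·BC·D·ABD·ABD·DA·BC·D·DA·BC·ABD
    A ↦ DA
    B ↦ BC
    C ↦ D
    D ↦ ABD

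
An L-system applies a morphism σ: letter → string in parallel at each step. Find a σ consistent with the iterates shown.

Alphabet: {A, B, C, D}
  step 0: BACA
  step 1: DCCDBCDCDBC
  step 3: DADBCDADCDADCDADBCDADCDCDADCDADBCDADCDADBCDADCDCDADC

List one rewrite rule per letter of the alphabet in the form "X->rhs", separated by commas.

  step 0 ⇒ step 1: BACA ⇒ DCC·DBC·DC·DBC
    A ↦ DBC
    B ↦ DCC
    C ↦ DC
    D ↦ DA  (constrained at step 1)

A->DBC, B->DCC, C->DC, D->DA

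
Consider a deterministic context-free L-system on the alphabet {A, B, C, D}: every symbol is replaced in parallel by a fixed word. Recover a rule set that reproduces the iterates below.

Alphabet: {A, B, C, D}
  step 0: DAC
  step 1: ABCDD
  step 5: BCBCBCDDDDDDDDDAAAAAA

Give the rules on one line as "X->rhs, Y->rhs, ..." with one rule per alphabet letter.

A->BC, B->D, C->DD, D->A

  step 0 ⇒ step 1: DAC ⇒ A·BC·DD
    A ↦ BC
    C ↦ DD
    D ↦ A
    B ↦ D  (constrained at step 1)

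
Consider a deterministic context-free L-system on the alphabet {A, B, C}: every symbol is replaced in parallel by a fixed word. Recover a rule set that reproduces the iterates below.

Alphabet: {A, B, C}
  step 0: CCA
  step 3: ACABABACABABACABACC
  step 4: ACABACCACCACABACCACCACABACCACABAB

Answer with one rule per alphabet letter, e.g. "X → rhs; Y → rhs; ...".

A->AC, B->C, C->AB

  step 3 ⇒ step 4: ACABABACABABACABACC ⇒ AC·AB·AC·C·AC·C·AC·AB·AC·C·AC·C·AC·AB·AC·C·AC·AB·AB
    A ↦ AC
    B ↦ C
    C ↦ AB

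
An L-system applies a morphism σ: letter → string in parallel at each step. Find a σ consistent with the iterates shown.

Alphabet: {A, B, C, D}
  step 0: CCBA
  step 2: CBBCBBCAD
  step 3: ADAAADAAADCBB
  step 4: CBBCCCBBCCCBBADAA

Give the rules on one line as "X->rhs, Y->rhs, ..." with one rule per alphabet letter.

  step 3 ⇒ step 4: ADAAADAAADCBB ⇒ C·BB·C·C·C·BB·C·C·C·BB·AD·A·A
    A ↦ C
    B ↦ A
    C ↦ AD
    D ↦ BB

A->C, B->A, C->AD, D->BB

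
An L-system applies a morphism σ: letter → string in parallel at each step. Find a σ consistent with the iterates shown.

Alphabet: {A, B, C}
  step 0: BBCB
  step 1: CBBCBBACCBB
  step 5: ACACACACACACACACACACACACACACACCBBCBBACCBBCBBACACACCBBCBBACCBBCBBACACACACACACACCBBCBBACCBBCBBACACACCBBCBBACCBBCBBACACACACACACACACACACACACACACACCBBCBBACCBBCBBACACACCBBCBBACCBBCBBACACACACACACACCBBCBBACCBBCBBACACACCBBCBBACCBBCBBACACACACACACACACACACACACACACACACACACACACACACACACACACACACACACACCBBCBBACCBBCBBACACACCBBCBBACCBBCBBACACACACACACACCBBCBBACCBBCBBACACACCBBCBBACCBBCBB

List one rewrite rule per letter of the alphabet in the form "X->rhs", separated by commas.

  step 0 ⇒ step 1: BBCB ⇒ CBB·CBB·AC·CBB
    B ↦ CBB
    C ↦ AC
    A ↦ AC  (constrained at step 1)

A->AC, B->CBB, C->AC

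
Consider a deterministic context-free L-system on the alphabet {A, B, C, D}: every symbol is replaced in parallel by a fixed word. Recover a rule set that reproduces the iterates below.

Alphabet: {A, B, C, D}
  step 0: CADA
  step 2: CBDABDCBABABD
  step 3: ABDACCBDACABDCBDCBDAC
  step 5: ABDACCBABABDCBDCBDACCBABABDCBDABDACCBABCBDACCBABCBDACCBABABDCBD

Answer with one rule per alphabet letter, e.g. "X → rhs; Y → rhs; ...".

A->CB, B->D, C->AB, D->AC

  step 2 ⇒ step 3: CBDABDCBABABD ⇒ AB·D·AC·CB·D·AC·AB·D·CB·D·CB·D·AC
    A ↦ CB
    B ↦ D
    C ↦ AB
    D ↦ AC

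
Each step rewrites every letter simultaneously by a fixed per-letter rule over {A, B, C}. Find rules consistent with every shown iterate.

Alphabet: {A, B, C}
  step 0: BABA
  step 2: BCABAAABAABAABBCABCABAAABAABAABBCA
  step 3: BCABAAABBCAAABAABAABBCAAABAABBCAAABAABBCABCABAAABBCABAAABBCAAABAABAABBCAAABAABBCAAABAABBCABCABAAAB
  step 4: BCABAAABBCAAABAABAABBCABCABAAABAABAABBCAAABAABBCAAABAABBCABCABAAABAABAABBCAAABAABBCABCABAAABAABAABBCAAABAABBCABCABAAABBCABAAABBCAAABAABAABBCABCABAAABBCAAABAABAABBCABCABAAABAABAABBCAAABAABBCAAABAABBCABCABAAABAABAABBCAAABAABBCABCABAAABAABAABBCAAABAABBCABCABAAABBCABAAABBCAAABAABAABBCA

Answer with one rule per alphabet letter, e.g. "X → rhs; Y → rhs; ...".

  step 3 ⇒ step 4: BCABAAABBCAAABAABAABBCAAABAABBCAAABAABBCABCABAAABBCABAAABBCAAABAABAABBCAAABAABBCAAABAABBCABCABAAAB ⇒ BCA·BA·AAB·BCA·AAB·AAB·AAB·BCA·BCA·BA·AAB·AAB·AAB·BCA·AAB·AAB·BCA·AAB·AAB·BCA·BCA·BA·AAB·AAB·AAB·BCA·AAB·AAB·BCA·BCA·BA·AAB·AAB·AAB·BCA·AAB·AAB·BCA·BCA·BA·AAB·BCA·BA·AAB·BCA·AAB·AAB·AAB·BCA·BCA·BA·AAB·BCA·AAB·AAB·AAB·BCA·BCA·BA·AAB·AAB·AAB·BCA·AAB·AAB·BCA·AAB·AAB·BCA·BCA·BA·AAB·AAB·AAB·BCA·AAB·AAB·BCA·BCA·BA·AAB·AAB·AAB·BCA·AAB·AAB·BCA·BCA·BA·AAB·BCA·BA·AAB·BCA·AAB·AAB·AAB·BCA
    A ↦ AAB
    B ↦ BCA
    C ↦ BA

A->AAB, B->BCA, C->BA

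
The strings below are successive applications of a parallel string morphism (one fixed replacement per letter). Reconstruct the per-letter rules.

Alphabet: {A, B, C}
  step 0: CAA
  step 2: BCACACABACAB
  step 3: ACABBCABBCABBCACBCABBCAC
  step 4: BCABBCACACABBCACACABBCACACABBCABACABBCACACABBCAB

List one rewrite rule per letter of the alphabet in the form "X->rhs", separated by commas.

  step 3 ⇒ step 4: ACABBCABBCABBCACBCABBCAC ⇒ BC·AB·BC·AC·AC·AB·BC·AC·AC·AB·BC·AC·AC·AB·BC·AB·AC·AB·BC·AC·AC·AB·BC·AB
    A ↦ BC
    B ↦ AC
    C ↦ AB

A->BC, B->AC, C->AB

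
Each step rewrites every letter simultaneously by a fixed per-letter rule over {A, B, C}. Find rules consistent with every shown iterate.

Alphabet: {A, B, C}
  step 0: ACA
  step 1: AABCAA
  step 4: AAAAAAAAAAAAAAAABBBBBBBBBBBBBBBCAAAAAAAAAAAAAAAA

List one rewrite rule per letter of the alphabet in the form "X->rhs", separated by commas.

  step 0 ⇒ step 1: ACA ⇒ AA·BC·AA
    A ↦ AA
    C ↦ BC
    B ↦ BB  (constrained at step 1)

A->AA, B->BB, C->BC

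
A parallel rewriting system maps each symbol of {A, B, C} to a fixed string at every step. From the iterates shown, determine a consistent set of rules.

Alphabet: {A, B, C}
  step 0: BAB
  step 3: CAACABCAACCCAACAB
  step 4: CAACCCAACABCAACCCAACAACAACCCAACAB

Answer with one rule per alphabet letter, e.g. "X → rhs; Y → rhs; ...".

  step 3 ⇒ step 4: CAACABCAACCCAACAB ⇒ CAA·C·C·CAA·C·AB·CAA·C·C·CAA·CAA·CAA·C·C·CAA·C·AB
    A ↦ C
    B ↦ AB
    C ↦ CAA

A->C, B->AB, C->CAA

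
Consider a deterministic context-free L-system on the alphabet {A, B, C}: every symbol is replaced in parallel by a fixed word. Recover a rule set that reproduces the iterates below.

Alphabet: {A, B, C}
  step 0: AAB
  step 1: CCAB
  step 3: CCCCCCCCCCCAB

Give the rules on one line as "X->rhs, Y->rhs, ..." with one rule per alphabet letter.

A->C, B->AB, C->CC

  step 0 ⇒ step 1: AAB ⇒ C·C·AB
    A ↦ C
    B ↦ AB
    C ↦ CC  (constrained at step 1)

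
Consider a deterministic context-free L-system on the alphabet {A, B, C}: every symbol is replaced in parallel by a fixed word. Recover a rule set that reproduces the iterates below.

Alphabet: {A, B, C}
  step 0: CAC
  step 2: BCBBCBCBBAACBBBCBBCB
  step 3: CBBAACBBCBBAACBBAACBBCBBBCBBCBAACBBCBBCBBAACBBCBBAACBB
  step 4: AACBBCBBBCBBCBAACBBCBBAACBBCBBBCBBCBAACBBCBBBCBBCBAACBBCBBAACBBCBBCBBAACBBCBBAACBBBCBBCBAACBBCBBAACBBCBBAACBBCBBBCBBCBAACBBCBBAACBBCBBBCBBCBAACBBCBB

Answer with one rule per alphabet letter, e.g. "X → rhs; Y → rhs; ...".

A->BCB, B->CBB, C->AA

  step 3 ⇒ step 4: CBBAACBBCBBAACBBAACBBCBBBCBBCBAACBBCBBCBBAACBBCBBAACBB ⇒ AA·CBB·CBB·BCB·BCB·AA·CBB·CBB·AA·CBB·CBB·BCB·BCB·AA·CBB·CBB·BCB·BCB·AA·CBB·CBB·AA·CBB·CBB·CBB·AA·CBB·CBB·AA·CBB·BCB·BCB·AA·CBB·CBB·AA·CBB·CBB·AA·CBB·CBB·BCB·BCB·AA·CBB·CBB·AA·CBB·CBB·BCB·BCB·AA·CBB·CBB
    A ↦ BCB
    B ↦ CBB
    C ↦ AA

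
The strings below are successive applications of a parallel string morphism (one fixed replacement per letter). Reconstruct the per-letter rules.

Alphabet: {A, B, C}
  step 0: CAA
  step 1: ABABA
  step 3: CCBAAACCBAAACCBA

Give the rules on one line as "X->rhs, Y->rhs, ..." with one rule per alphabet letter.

  step 0 ⇒ step 1: CAA ⇒ A·BA·BA
    A ↦ BA
    C ↦ A
    B ↦ CC  (constrained at step 1)

A->BA, B->CC, C->A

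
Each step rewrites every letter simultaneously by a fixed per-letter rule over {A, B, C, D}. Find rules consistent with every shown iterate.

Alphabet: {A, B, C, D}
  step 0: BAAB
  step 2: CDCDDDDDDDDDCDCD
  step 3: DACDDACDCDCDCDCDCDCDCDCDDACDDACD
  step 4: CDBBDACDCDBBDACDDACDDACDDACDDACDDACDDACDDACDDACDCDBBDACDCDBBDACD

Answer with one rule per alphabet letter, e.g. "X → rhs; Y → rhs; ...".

  step 3 ⇒ step 4: DACDDACDCDCDCDCDCDCDCDCDDACDDACD ⇒ CD·BB·DA·CD·CD·BB·DA·CD·DA·CD·DA·CD·DA·CD·DA·CD·DA·CD·DA·CD·DA·CD·DA·CD·CD·BB·DA·CD·CD·BB·DA·CD
    A ↦ BB
    C ↦ DA
    D ↦ CD
    B ↦ DD  (constrained at step 0)

A->BB, B->DD, C->DA, D->CD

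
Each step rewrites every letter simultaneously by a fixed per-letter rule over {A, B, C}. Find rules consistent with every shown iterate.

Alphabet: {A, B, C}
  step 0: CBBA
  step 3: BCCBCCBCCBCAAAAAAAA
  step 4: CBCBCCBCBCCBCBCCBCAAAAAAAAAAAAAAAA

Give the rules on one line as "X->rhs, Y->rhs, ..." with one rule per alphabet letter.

  step 3 ⇒ step 4: BCCBCCBCCBCAAAAAAAA ⇒ C·BC·BC·C·BC·BC·C·BC·BC·C·BC·AA·AA·AA·AA·AA·AA·AA·AA
    A ↦ AA
    B ↦ C
    C ↦ BC

A->AA, B->C, C->BC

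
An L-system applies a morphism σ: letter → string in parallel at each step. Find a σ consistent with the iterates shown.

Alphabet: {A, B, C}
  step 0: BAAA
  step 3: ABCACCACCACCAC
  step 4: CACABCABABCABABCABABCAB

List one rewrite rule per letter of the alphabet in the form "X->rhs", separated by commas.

  step 3 ⇒ step 4: ABCACCACCACCAC ⇒ C·AC·AB·C·AB·AB·C·AB·AB·C·AB·AB·C·AB
    A ↦ C
    B ↦ AC
    C ↦ AB

A->C, B->AC, C->AB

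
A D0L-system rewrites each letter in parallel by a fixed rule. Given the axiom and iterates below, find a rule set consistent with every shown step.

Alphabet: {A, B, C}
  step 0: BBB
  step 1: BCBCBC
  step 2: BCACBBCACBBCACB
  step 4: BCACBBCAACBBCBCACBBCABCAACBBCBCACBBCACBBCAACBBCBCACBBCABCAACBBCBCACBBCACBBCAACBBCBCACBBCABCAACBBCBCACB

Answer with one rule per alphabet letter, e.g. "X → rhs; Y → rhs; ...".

A->BCA, B->BC, C->ACB

  step 1 ⇒ step 2: BCBCBC ⇒ BC·ACB·BC·ACB·BC·ACB
    B ↦ BC
    C ↦ ACB
    A ↦ BCA  (constrained at step 2)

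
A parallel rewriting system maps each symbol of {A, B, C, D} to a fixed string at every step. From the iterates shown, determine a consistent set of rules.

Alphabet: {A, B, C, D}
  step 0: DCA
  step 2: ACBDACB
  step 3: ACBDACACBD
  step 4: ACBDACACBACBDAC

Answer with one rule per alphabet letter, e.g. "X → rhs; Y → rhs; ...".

  step 3 ⇒ step 4: ACBDACACBD ⇒ AC·B·D·AC·AC·B·AC·B·D·AC
    A ↦ AC
    B ↦ D
    C ↦ B
    D ↦ AC

A->AC, B->D, C->B, D->AC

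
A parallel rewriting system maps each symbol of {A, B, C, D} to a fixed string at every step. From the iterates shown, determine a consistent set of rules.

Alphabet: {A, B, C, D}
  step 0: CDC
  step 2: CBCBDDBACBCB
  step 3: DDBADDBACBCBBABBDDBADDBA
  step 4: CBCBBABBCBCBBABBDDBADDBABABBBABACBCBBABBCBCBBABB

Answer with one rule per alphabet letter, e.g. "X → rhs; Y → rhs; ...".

  step 3 ⇒ step 4: DDBADDBACBCBBABBDDBADDBA ⇒ CB·CB·BA·BB·CB·CB·BA·BB·DD·BA·DD·BA·BA·BB·BA·BA·CB·CB·BA·BB·CB·CB·BA·BB
    A ↦ BB
    B ↦ BA
    C ↦ DD
    D ↦ CB

A->BB, B->BA, C->DD, D->CB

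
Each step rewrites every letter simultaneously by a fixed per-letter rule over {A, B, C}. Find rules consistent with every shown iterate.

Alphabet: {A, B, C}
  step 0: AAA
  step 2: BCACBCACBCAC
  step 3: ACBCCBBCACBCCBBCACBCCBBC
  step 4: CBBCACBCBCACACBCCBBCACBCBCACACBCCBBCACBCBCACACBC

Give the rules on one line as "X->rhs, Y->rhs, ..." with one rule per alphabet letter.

  step 3 ⇒ step 4: ACBCCBBCACBCCBBCACBCCBBC ⇒ CB·BC·AC·BC·BC·AC·AC·BC·CB·BC·AC·BC·BC·AC·AC·BC·CB·BC·AC·BC·BC·AC·AC·BC
    A ↦ CB
    B ↦ AC
    C ↦ BC

A->CB, B->AC, C->BC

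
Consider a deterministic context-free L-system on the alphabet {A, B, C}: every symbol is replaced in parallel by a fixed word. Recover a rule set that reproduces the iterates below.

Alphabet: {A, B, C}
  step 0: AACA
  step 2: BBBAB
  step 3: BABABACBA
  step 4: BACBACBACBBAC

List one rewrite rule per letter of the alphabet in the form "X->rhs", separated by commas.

A->C, B->BA, C->B

  step 3 ⇒ step 4: BABABACBA ⇒ BA·C·BA·C·BA·C·B·BA·C
    A ↦ C
    B ↦ BA
    C ↦ B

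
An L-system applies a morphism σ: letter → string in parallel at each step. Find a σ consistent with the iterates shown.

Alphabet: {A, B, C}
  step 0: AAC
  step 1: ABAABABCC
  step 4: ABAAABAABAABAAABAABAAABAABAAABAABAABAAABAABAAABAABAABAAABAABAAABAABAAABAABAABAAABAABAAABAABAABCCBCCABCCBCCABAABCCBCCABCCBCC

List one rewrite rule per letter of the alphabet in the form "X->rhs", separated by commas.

A->ABA, B->A, C->BCC

  step 0 ⇒ step 1: AAC ⇒ ABA·ABA·BCC
    A ↦ ABA
    C ↦ BCC
    B ↦ A  (constrained at step 1)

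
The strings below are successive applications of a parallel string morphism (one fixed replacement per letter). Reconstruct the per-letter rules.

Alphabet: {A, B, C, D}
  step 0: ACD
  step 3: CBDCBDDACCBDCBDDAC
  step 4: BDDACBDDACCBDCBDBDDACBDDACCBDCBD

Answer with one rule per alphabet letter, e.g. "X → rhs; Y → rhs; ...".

  step 3 ⇒ step 4: CBDCBDDACCBDCBDDAC ⇒ BD·DA·C·BD·DA·C·C·BDC·BD·BD·DA·C·BD·DA·C·C·BDC·BD
    A ↦ BDC
    B ↦ DA
    C ↦ BD
    D ↦ C

A->BDC, B->DA, C->BD, D->C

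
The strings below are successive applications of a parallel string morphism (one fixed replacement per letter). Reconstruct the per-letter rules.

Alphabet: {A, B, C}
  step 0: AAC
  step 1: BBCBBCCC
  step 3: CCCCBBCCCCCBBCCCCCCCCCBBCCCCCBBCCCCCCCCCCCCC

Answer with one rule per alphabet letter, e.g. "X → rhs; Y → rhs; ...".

  step 0 ⇒ step 1: AAC ⇒ BBC·BBC·CC
    A ↦ BBC
    C ↦ CC
    B ↦ CCA  (constrained at step 1)

A->BBC, B->CCA, C->CC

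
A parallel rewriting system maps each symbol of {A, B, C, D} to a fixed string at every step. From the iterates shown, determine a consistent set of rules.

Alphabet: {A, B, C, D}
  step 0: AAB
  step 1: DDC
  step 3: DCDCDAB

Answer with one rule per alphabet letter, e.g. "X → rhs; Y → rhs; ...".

A->D, B->C, C->AD, D->AB

  step 0 ⇒ step 1: AAB ⇒ D·D·C
    A ↦ D
    B ↦ C
    C ↦ AD  (constrained at step 1)
    D ↦ AB  (constrained at step 1)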